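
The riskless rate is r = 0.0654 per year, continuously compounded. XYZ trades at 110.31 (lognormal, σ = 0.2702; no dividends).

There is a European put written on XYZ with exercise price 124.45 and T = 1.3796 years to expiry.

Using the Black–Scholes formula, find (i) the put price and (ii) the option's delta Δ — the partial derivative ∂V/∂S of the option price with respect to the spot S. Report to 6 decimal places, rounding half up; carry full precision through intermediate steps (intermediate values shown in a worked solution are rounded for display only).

price = 15.888266
Δ = -0.474904

σ√T = 0.2702·√1.3796 = 0.317367
d₁ = (ln(S/K) + (r+σ²/2)T) / (σ√T) = (ln(110.31/124.45) + (0.0654+0.2702²/2)·1.3796) / 0.317367 = (-0.120609 + 0.140587) / 0.317367 = 0.062947
d₂ = d₁ − σ√T = 0.062947 − 0.317367 = -0.254420
e^{−rT} = 0.913725
N(−d₁) = 0.474904,  N(−d₂) = 0.600414
Put price V = K·e^{−rT}·N(−d₂) − S·N(−d₁) = 68.274961 − 52.386695 = 15.888266
Δ = −N(−d₁) = -0.474904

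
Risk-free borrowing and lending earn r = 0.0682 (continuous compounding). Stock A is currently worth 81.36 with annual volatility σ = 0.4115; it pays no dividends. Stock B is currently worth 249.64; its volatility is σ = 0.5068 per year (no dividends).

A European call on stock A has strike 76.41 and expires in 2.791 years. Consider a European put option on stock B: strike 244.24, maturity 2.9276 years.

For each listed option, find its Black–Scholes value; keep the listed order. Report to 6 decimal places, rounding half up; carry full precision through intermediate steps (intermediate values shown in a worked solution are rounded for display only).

[stock A call K=76.41]
σ√T = 0.4115·√2.791 = 0.687464
d₁ = (ln(S/K) + (r+σ²/2)T) / (σ√T) = (ln(81.36/76.41) + (0.0682+0.4115²/2)·2.791) / 0.687464 = (0.062770 + 0.426649) / 0.687464 = 0.711921
d₂ = d₁ − σ√T = 0.711921 − 0.687464 = 0.024457
e^{−rT} = 0.826673
N(d₁) = 0.761743,  N(d₂) = 0.509756
price = S·N(d₁) − K·e^{−rT}·N(d₂) = 61.975412 − 32.199280 = 29.776131
[stock B put K=244.24]
σ√T = 0.5068·√2.9276 = 0.867146
d₁ = (ln(S/K) + (r+σ²/2)T) / (σ√T) = (ln(249.64/244.24) + (0.0682+0.5068²/2)·2.9276) / 0.867146 = (0.021869 + 0.575634) / 0.867146 = 0.689044
d₂ = d₁ − σ√T = 0.689044 − 0.867146 = -0.178102
e^{−rT} = 0.819007
N(−d₁) = 0.245398,  N(−d₂) = 0.570679
price = K·e^{−rT}·N(−d₂) − S·N(−d₁) = 114.155321 − 61.261078 = 52.894242

price(stock A call K=76.41) = 29.776131
price(stock B put K=244.24) = 52.894242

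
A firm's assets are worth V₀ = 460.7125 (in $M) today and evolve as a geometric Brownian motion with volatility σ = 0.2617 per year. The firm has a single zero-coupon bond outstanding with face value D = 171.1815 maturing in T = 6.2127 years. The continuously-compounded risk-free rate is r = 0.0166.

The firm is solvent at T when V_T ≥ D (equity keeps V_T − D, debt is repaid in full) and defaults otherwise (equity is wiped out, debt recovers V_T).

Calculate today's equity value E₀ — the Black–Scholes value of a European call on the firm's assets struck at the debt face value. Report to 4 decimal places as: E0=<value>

E0=309.5472

Equity is a call on the firm's assets struck at D = 171.1815:
d₁ = [ln(V₀/D) + (r + σ²/2)T] / (σ√T)
   = [ln(460.7125/171.1815) + (0.0166 + 0.5·0.2617²)·6.2127] / (0.2617·√6.2127)
   = [0.990050 + 0.315875] / 0.652295 = 2.002047
d₂ = d₁ − σ√T = 2.002047 − 0.652295 = 1.349752
N(d₁) = 0.977360,  N(d₂) = 0.911452,  e^(−rT) = 0.902009
E₀ = V₀·N(d₁) − D·e^(−rT)·N(d₂)
   = 460.7125·0.977360 − 171.1815·0.902009·0.911452 = 309.547209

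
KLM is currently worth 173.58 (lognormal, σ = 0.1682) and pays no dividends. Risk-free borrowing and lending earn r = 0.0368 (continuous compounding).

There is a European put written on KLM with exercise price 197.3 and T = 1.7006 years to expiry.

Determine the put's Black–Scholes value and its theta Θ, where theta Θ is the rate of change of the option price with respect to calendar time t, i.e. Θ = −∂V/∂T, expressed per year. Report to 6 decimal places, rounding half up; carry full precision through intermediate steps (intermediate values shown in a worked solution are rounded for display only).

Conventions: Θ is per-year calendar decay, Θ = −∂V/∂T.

price = 22.238095
Θ = 0.104104

σ√T = 0.1682·√1.7006 = 0.219345
d₁ = (ln(S/K) + (r+σ²/2)T) / (σ√T) = (ln(173.58/197.3) + (0.0368+0.1682²/2)·1.7006) / 0.219345 = (-0.128087 + 0.086638) / 0.219345 = -0.188966
d₂ = d₁ − σ√T = -0.188966 − 0.219345 = -0.408311
e^{−rT} = 0.939336
N(−d₁) = 0.574940,  N(−d₂) = 0.658477
Put price V = K·e^{−rT}·N(−d₂) − S·N(−d₁) = 122.036233 − 99.798138 = 22.238095
φ(d₁) = (1/√(2π))·e^{−d₁²/2} = 0.391883
Θ = −S·φ(d₁)·σ/(2√T) + r·K·e^{−rT}·N(−d₂) = −4.386829 + 4.490933 = 0.104104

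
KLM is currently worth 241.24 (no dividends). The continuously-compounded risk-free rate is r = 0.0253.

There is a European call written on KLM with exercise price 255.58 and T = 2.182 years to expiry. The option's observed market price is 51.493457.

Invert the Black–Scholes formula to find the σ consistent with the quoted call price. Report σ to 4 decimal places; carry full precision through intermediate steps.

At σ = 0.3684 the Black–Scholes value reproduces the quote:
σ√T = 0.3684·√2.182 = 0.544186
d₁ = (ln(S/K) + (r+σ²/2)T) / (σ√T) = (ln(241.24/255.58) + (0.0253+0.3684²/2)·2.182) / 0.544186 = (-0.057743 + 0.203274) / 0.544186 = 0.267428
d₂ = d₁ − σ√T = 0.267428 − 0.544186 = -0.276758
e^{−rT} = 0.946292
N(d₁) = 0.605430,  N(d₂) = 0.390983
V = S·N(d₁) − K·e^{−rT}·N(d₂) = 146.053962 − 94.560505 = 51.493457 (equal to the quote); since ∂V/∂σ > 0 for all σ, the implied volatility is unique

sigma = 0.3684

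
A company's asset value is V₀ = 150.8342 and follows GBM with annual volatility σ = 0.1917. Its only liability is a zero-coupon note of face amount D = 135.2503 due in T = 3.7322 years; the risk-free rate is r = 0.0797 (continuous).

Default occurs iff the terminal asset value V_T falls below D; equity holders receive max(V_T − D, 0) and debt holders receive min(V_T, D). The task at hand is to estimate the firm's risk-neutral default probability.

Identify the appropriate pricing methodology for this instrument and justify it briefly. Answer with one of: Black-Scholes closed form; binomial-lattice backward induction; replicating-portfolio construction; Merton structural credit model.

framework: Merton structural credit model

Key observation: the question is about default risk generated by asset-value dynamics against a debt face of 135.2503 — the structural framework prices exactly that.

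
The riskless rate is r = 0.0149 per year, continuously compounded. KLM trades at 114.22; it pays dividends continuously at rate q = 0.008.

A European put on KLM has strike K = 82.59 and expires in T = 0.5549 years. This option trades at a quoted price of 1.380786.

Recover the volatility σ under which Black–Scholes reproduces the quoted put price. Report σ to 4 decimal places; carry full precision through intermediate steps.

At σ = 0.3604 the Black–Scholes value reproduces the quote:
σ√T = 0.3604·√0.5549 = 0.268468
d₁ = (ln(S/K) + (r−q+σ²/2)T) / (σ√T) = (ln(114.22/82.59) + (0.0149−0.008+0.3604²/2)·0.5549) / 0.268468 = (0.324238 + 0.039866) / 0.268468 = 1.356230
d₂ = d₁ − σ√T = 1.356230 − 0.268468 = 1.087762
e^{−rT} = 0.991766
e^{−qT} = 0.995571
N(−d₁) = 0.087513,  N(−d₂) = 0.138350
V = K·e^{−rT}·N(−d₂) − S·e^{−qT}·N(−d₁) = 11.332243 − 9.951457 = 1.380786 (the observed quote) — the price is monotone increasing in volatility, hence this σ is the only solution

sigma = 0.3604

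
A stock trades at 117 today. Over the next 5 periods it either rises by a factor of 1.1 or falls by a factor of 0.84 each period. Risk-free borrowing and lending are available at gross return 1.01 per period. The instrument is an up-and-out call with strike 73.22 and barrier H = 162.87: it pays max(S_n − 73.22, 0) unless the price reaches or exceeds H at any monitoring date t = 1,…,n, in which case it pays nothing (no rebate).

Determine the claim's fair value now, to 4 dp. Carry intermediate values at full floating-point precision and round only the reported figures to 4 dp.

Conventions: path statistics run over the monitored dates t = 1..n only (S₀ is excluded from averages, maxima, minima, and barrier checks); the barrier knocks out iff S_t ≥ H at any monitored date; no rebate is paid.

Set p* = 0.6538 (from d < R < u); the path-dependent value is the discounted p*-expectation over all price paths.
Enumerate all 2^5 = 32 price paths (U = up ×1.1, D = down ×0.84); each path with k up-moves has probability p*^k·(1−p*)^(5−k).
DDDDD: M=98.2800, payoff=0.0000, prob=0.004970
UDDDD: M=128.7000, payoff=0.0000, prob=0.009388
DUDDD: M=108.1080, payoff=0.0000, prob=0.009388
UUDDD: M=141.5700, payoff=10.6891, prob=0.017732
DDUDD: M=98.2800, payoff=0.0000, prob=0.009388
UDUDD: M=128.7000, payoff=10.6891, prob=0.017732
DUUDD: M=118.9188, payoff=10.6891, prob=0.017732
UUUDD: M=155.7270, payoff=36.6610, prob=0.033494
DDDUD: M=98.2800, payoff=0.0000, prob=0.009388
UDDUD: M=128.7000, payoff=10.6891, prob=0.017732
DUDUD: M=108.1080, payoff=10.6891, prob=0.017732
UUDUD: M=141.5700, payoff=36.6610, prob=0.033494
DDUUD: M=99.8918, payoff=10.6891, prob=0.017732
UDUUD: M=130.8107, payoff=36.6610, prob=0.033494
DUUUD: M=130.8107, payoff=36.6610, prob=0.033494
UUUUD: M=171.2997, payoff=0.0000, prob=0.063266
DDDDU: M=98.2800, payoff=0.0000, prob=0.009388
UDDDU: M=128.7000, payoff=10.6891, prob=0.017732
DUDDU: M=108.1080, payoff=10.6891, prob=0.017732
UUDDU: M=141.5700, payoff=36.6610, prob=0.033494
DDUDU: M=98.2800, payoff=10.6891, prob=0.017732
UDUDU: M=128.7000, payoff=36.6610, prob=0.033494
DUUDU: M=118.9188, payoff=36.6610, prob=0.033494
UUUDU: M=155.7270, payoff=70.6717, prob=0.063266
DDDUU: M=98.2800, payoff=10.6891, prob=0.017732
UDDUU: M=128.7000, payoff=36.6610, prob=0.033494
DUDUU: M=109.8810, payoff=36.6610, prob=0.033494
UUDUU: M=143.8917, payoff=70.6717, prob=0.063266
DDUUU: M=109.8810, payoff=36.6610, prob=0.033494
UDUUU: M=143.8917, payoff=70.6717, prob=0.063266
DUUUU: M=143.8917, payoff=70.6717, prob=0.063266
UUUUU: M=188.4297, payoff=0.0000, prob=0.119503
Price = Σ prob·payoff / R^5 = 32.059086 / 1.051010 = 30.5031

price = 30.5031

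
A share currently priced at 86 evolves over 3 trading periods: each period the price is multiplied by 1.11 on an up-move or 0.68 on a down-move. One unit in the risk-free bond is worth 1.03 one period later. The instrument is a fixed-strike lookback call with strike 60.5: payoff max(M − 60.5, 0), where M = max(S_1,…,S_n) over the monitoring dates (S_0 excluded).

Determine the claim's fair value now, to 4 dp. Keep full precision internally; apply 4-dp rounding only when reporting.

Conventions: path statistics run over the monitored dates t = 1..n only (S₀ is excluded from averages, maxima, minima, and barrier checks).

price = 39.5767

With p* = (R−d)/(u−d) = 0.8140, sum probability × payoff across the paths and divide by R^3.
Enumerate all 2^3 = 8 price paths (U = up ×1.11, D = down ×0.68); each path with k up-moves has probability p*^k·(1−p*)^(3−k).
DDD: M=58.4800, payoff=0.0000, prob=0.006440
UDD: M=95.4600, payoff=34.9600, prob=0.028174
DUD: M=64.9128, payoff=4.4128, prob=0.028174
UUD: M=105.9606, payoff=45.4606, prob=0.123260
DDU: M=58.4800, payoff=0.0000, prob=0.028174
UDU: M=95.4600, payoff=34.9600, prob=0.123260
DUU: M=72.0532, payoff=11.5532, prob=0.123260
UUU: M=117.6163, payoff=57.1163, prob=0.539261
Price = Σ prob·payoff / R^3 = 43.246485 / 1.092727 = 39.5767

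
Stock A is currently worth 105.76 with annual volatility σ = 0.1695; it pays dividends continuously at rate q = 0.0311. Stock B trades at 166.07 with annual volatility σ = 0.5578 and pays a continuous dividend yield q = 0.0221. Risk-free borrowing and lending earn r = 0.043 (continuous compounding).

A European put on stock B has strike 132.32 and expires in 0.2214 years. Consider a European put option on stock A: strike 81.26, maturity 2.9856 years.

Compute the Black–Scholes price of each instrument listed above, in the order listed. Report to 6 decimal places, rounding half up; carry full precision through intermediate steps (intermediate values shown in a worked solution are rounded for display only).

[stock B put K=132.32]
σ√T = 0.5578·√0.2214 = 0.262463
d₁ = (ln(S/K) + (r−q+σ²/2)T) / (σ√T) = (ln(166.07/132.32) + (0.043−0.0221+0.5578²/2)·0.2214) / 0.262463 = (0.227186 + 0.039071) / 0.262463 = 1.014456
d₂ = d₁ − σ√T = 1.014456 − 0.262463 = 0.751994
e^{−rT} = 0.990525
e^{−qT} = 0.995119
N(−d₁) = 0.155183,  N(−d₂) = 0.226027
price = K·e^{−rT}·N(−d₂) − S·e^{−qT}·N(−d₁) = 29.624577 − 25.645385 = 3.979193
[stock A put K=81.26]
σ√T = 0.1695·√2.9856 = 0.292877
d₁ = (ln(S/K) + (r−q+σ²/2)T) / (σ√T) = (ln(105.76/81.26) + (0.043−0.0311+0.1695²/2)·2.9856) / 0.292877 = (0.263518 + 0.078417) / 0.292877 = 1.167505
d₂ = d₁ − σ√T = 1.167505 − 0.292877 = 0.874628
e^{−rT} = 0.879518
e^{−qT} = 0.911328
N(−d₁) = 0.121503,  N(−d₂) = 0.190888
price = K·e^{−rT}·N(−d₂) − S·e^{−qT}·N(−d₁) = 13.642711 − 11.710729 = 1.931982

price(stock B put K=132.32) = 3.979193
price(stock A put K=81.26) = 1.931982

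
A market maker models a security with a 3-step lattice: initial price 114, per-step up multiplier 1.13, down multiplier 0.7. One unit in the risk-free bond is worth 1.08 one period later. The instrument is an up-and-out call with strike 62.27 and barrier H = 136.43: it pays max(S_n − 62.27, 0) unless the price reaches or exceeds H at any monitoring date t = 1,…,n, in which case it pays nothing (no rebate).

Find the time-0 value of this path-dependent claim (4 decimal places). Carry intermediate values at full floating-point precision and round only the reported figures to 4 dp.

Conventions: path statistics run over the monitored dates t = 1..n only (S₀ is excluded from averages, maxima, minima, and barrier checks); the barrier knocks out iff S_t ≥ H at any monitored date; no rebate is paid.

price = 5.7374

With p* = (R−d)/(u−d) = 0.8837, sum probability × payoff across the paths and divide by R^3.
Enumerate all 2^3 = 8 price paths (U = up ×1.13, D = down ×0.7); each path with k up-moves has probability p*^k·(1−p*)^(3−k).
DDD: M=79.8000, payoff=0.0000, prob=0.001572
UDD: M=128.8200, payoff=0.8518, prob=0.011949
DUD: M=90.1740, payoff=0.8518, prob=0.011949
UUD: M=145.5666, payoff=0.0000, prob=0.090810
DDU: M=79.8000, payoff=0.8518, prob=0.011949
UDU: M=128.8200, payoff=39.6266, prob=0.090810
DUU: M=101.8966, payoff=39.6266, prob=0.090810
UUU: M=164.4903, payoff=0.0000, prob=0.690153
Price = Σ prob·payoff / R^3 = 7.227490 / 1.259712 = 5.7374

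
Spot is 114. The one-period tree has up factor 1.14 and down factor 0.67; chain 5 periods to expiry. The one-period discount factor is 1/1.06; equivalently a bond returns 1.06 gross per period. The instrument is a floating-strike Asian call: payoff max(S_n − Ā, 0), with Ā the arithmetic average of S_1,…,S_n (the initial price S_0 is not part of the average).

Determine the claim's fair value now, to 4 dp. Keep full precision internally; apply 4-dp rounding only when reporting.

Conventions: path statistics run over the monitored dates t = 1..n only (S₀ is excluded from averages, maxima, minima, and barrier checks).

price = 17.2228

Set p* = 0.8298 (from d < R < u); the path-dependent value is the discounted p*-expectation over all price paths.
Enumerate all 2^5 = 32 price paths (U = up ×1.14, D = down ×0.67); each path with k up-moves has probability p*^k·(1−p*)^(5−k).
DDDDD: Ā=40.0411, payoff=0.0000, prob=0.000143
UDDDD: Ā=68.1296, payoff=0.0000, prob=0.000697
DUDDD: Ā=57.4136, payoff=0.0000, prob=0.000697
UUDDD: Ā=97.6887, payoff=0.0000, prob=0.003396
DDUDD: Ā=50.2338, payoff=0.0000, prob=0.000697
UDUDD: Ā=85.4725, payoff=0.0000, prob=0.003396
DUUDD: Ā=74.7565, payoff=0.0000, prob=0.003396
UUUDD: Ā=127.1976, payoff=0.0000, prob=0.016553
DDDUD: Ā=45.4234, payoff=0.0000, prob=0.000697
UDDUD: Ā=77.2876, payoff=0.0000, prob=0.003396
DUDUD: Ā=66.5716, payoff=0.0000, prob=0.003396
UUDUD: Ā=113.2711, payoff=0.0000, prob=0.016553
DDUUD: Ā=59.3919, payoff=0.0000, prob=0.003396
UDUUD: Ā=101.0549, payoff=0.0000, prob=0.016553
DUUUD: Ā=90.3389, payoff=0.0000, prob=0.016553
UUUUD: Ā=153.7109, payoff=0.0000, prob=0.080697
DDDDU: Ā=42.2005, payoff=0.0000, prob=0.000697
UDDDU: Ā=71.8038, payoff=0.0000, prob=0.003396
DUDDU: Ā=61.0878, payoff=0.0000, prob=0.003396
UUDDU: Ā=103.9404, payoff=0.0000, prob=0.016553
DDUDU: Ā=53.9080, payoff=0.0000, prob=0.003396
UDUDU: Ā=91.7241, payoff=0.0000, prob=0.016553
DUUDU: Ā=81.0081, payoff=0.0000, prob=0.016553
UUUDU: Ā=137.8347, payoff=0.0000, prob=0.080697
DDDUU: Ā=49.0976, payoff=0.0000, prob=0.003396
UDDUU: Ā=83.5392, payoff=0.0000, prob=0.016553
DUDUU: Ā=72.8232, payoff=2.9942, prob=0.016553
UUDUU: Ā=123.9082, payoff=5.0946, prob=0.080697
DDUUU: Ā=65.6435, payoff=10.1739, prob=0.016553
UDUUU: Ā=111.6920, payoff=17.3108, prob=0.080697
DUUUU: Ā=100.9760, payoff=28.0268, prob=0.080697
UUUUU: Ā=171.8098, payoff=47.6874, prob=0.393399
Price = Σ prob·payoff / R^5 = 23.047932 / 1.338226 = 17.2228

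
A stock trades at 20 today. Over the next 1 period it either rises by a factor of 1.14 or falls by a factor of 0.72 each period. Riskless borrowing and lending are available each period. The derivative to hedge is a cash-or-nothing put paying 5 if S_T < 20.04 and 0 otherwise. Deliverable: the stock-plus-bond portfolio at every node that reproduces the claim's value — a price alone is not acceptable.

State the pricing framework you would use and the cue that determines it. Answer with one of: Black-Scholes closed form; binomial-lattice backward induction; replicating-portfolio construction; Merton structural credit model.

framework: replicating-portfolio construction

Key observation: what is demanded is not a single number but the (Δ, B) position at each node of the 1.14/0.72 tree starting at 20; constructing those positions is the replicating-portfolio method.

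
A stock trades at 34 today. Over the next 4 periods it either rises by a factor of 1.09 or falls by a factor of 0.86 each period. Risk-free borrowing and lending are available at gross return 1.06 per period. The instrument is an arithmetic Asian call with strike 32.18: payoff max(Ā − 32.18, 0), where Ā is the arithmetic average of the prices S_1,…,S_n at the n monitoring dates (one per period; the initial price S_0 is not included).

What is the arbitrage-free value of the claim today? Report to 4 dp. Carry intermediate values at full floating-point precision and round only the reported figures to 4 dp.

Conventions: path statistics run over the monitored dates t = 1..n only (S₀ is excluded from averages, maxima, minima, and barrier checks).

Set p* = 0.8696 (from d < R < u); the path-dependent value is the discounted p*-expectation over all price paths.
Enumerate all 2^4 = 16 price paths (U = up ×1.09, D = down ×0.86); each path with k up-moves has probability p*^k·(1−p*)^(4−k).
DDDD: Ā=23.6526, payoff=0.0000, prob=0.000289
UDDD: Ā=29.9784, payoff=0.0000, prob=0.001930
DUDD: Ā=28.0234, payoff=0.0000, prob=0.001930
UUDD: Ā=35.5180, payoff=3.3380, prob=0.012864
DDUD: Ā=26.3421, payoff=0.0000, prob=0.001930
UDUD: Ā=33.3870, payoff=1.2070, prob=0.012864
DUUD: Ā=31.4320, payoff=0.0000, prob=0.012864
UUUD: Ā=39.8383, payoff=7.6583, prob=0.085763
DDDU: Ā=24.8961, payoff=0.0000, prob=0.001930
UDDU: Ā=31.5544, payoff=0.0000, prob=0.012864
DUDU: Ā=29.5994, payoff=0.0000, prob=0.012864
UUDU: Ā=37.5155, payoff=5.3355, prob=0.085763
DDUU: Ā=27.9181, payoff=0.0000, prob=0.012864
UDUU: Ā=35.3846, payoff=3.2046, prob=0.085763
DUUU: Ā=33.4296, payoff=1.2496, prob=0.085763
UUUU: Ā=42.3700, payoff=10.1900, prob=0.571753
Price = Σ prob·payoff / R^4 = 7.381044 / 1.262477 = 5.8465

price = 5.8465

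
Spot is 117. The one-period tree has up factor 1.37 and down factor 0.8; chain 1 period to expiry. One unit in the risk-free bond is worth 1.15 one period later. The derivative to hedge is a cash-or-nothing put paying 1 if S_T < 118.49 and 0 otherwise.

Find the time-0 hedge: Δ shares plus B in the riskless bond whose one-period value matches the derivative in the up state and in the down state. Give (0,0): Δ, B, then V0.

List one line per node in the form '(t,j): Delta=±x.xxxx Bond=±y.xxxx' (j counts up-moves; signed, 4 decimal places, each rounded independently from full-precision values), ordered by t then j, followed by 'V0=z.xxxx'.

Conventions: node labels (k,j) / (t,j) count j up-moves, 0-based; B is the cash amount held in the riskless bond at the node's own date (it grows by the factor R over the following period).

The replicating-portfolio and risk-neutral prices coincide; use p* = (1.15−0.8)/(1.37−0.8) = 0.6140 for the latter.
At maturity the claim pays: V(1,0)=1.0000, V(1,1)=0.0000
  t=0,j=0: stock 117.0000 → up 160.2900 (V=0.0000), down 93.6000 (V=1.0000). Price 0.3356; hedge Δ=-0.0150, bond B=2.0900.
As a check, the time-0 holding Δ(0,0)·S0 + B(0,0) comes to 0.3356 — exactly V0.

(0,0): Delta=-0.0150 Bond=2.0900
V0=0.3356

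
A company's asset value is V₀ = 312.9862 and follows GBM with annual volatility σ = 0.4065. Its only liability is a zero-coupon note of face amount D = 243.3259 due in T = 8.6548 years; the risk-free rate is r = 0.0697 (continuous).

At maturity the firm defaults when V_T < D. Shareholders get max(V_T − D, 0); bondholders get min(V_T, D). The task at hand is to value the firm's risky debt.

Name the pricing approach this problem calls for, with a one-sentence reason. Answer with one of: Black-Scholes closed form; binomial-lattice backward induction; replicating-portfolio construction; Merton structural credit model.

Key observation: the asked-for credit quantity lives on the firm's capital structure — asset value, asset volatility, debt face 243.3259 — which is the structural model's domain.

framework: Merton structural credit model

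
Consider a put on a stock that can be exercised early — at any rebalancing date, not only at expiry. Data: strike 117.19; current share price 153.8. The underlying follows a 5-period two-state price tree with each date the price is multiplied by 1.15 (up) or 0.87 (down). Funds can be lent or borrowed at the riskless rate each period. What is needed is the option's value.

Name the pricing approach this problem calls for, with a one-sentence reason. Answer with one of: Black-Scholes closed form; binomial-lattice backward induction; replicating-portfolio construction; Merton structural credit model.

framework: binomial-lattice backward induction

Key observation: the defining feature is the embedded early-exercise option across 5 discrete dates on the spot-153.8 tree; pricing the strike-117.19 put means working backward with an exercise test at every node.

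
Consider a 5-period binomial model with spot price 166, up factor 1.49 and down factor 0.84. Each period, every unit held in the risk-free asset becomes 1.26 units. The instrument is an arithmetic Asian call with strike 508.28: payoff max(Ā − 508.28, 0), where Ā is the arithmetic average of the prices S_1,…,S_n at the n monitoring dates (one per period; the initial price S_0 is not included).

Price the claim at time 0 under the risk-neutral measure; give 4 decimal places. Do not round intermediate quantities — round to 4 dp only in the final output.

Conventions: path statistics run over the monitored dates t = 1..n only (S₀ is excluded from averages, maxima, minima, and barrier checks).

No-arbitrage gives p* = (R−d)/(u−d) = 0.6462: enumerate every path, weight its payoff by its p*-probability, and discount by R^5.
Enumerate all 2^5 = 32 price paths (U = up ×1.49, D = down ×0.84); each path with k up-moves has probability p*^k·(1−p*)^(5−k).
DDDDD: Ā=101.4057, payoff=0.0000, prob=0.005547
UDDDD: Ā=179.8743, payoff=0.0000, prob=0.010130
DUDDD: Ā=158.2943, payoff=0.0000, prob=0.010130
UUDDD: Ā=280.7840, payoff=0.0000, prob=0.018498
DDUDD: Ā=140.1671, payoff=0.0000, prob=0.010130
UDUDD: Ā=248.6298, payoff=0.0000, prob=0.018498
DUUDD: Ā=227.0498, payoff=0.0000, prob=0.018498
UUUDD: Ā=402.7431, payoff=0.0000, prob=0.033778
DDDUD: Ā=124.9403, payoff=0.0000, prob=0.010130
UDDUD: Ā=221.6202, payoff=0.0000, prob=0.018498
DUDUD: Ā=200.0402, payoff=0.0000, prob=0.018498
UUDUD: Ā=354.8333, payoff=0.0000, prob=0.033778
DDUUD: Ā=181.9130, payoff=0.0000, prob=0.018498
UDUUD: Ā=322.6791, payoff=0.0000, prob=0.033778
DUUUD: Ā=301.0991, payoff=0.0000, prob=0.033778
UUUUD: Ā=534.0924, payoff=25.8124, prob=0.061682
DDDDU: Ā=112.1497, payoff=0.0000, prob=0.010130
UDDDU: Ā=198.9322, payoff=0.0000, prob=0.018498
DUDDU: Ā=177.3522, payoff=0.0000, prob=0.018498
UUDDU: Ā=314.5891, payoff=0.0000, prob=0.033778
DDUDU: Ā=159.2250, payoff=0.0000, prob=0.018498
UDUDU: Ā=282.4349, payoff=0.0000, prob=0.033778
DUUDU: Ā=260.8549, payoff=0.0000, prob=0.033778
UUUDU: Ā=462.7069, payoff=0.0000, prob=0.061682
DDDUU: Ā=143.9982, payoff=0.0000, prob=0.018498
UDDUU: Ā=255.4254, payoff=0.0000, prob=0.033778
DUDUU: Ā=233.8454, payoff=0.0000, prob=0.033778
UUDUU: Ā=414.7972, payoff=0.0000, prob=0.061682
DDUUU: Ā=215.7182, payoff=0.0000, prob=0.033778
UDUUU: Ā=382.6430, payoff=0.0000, prob=0.061682
DUUUU: Ā=361.0630, payoff=0.0000, prob=0.061682
UUUUU: Ā=640.4569, payoff=132.1769, prob=0.112637
Price = Σ prob·payoff / R^5 = 16.480124 / 3.175797 = 5.1893

price = 5.1893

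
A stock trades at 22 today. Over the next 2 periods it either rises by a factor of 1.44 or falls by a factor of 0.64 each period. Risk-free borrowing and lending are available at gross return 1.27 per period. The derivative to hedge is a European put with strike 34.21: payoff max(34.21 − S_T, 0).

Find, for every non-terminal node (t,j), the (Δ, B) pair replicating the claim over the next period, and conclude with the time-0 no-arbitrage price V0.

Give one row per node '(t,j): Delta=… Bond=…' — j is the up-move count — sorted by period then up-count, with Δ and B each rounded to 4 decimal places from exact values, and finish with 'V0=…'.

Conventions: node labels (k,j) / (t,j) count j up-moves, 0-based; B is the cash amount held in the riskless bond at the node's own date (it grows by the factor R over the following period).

(0,0): Delta=-0.5980 Bond=16.7538
(1,0): Delta=-1.0000 Bond=26.9370
(1,1): Delta=-0.5498 Bond=19.7501
V0=3.5971

Arbitrage-free pricing uses the up-move probability p* = (R−d)/(u−d) = 0.7875, discounting each step at R = 1.27.
Expiry values: V(2,0)=25.1988, V(2,1)=13.9348, V(2,2)=0.0000
(1,0): S=14.0800. Δ = (V_up−V_dn)/(S_up−S_dn) = (13.9348−25.1988)/(20.2752−9.0112) = -1.0000. V = [p*·13.9348 + (1−p*)·25.1988]/1.27 = 12.8570. B = V − Δ·S = 26.9370.
(1,1): S=31.6800. Δ = (V_up−V_dn)/(S_up−S_dn) = (0.0000−13.9348)/(45.6192−20.2752) = -0.5498. V = [p*·0.0000 + (1−p*)·13.9348]/1.27 = 2.3316. B = V − Δ·S = 19.7501.
(0,0): S=22.0000. Δ = (V_up−V_dn)/(S_up−S_dn) = (2.3316−12.8570)/(31.6800−14.0800) = -0.5980. V = [p*·2.3316 + (1−p*)·12.8570]/1.27 = 3.5971. B = V − Δ·S = 16.7538.
Verification: the root portfolio costs Δ(0,0)·S0 + B(0,0) = 3.5971, matching V0.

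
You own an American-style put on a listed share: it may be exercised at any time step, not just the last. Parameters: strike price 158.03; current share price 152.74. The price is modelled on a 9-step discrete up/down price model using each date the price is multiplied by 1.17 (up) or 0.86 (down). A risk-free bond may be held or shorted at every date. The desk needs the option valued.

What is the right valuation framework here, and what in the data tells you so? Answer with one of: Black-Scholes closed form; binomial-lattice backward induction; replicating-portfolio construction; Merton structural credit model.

Key observation: with exercise allowed before expiry on a discrete up/down model (9 steps from spot 152.74), the strike-158.03 put's value must be rolled back through the tree testing early exercise at each node.

framework: binomial-lattice backward induction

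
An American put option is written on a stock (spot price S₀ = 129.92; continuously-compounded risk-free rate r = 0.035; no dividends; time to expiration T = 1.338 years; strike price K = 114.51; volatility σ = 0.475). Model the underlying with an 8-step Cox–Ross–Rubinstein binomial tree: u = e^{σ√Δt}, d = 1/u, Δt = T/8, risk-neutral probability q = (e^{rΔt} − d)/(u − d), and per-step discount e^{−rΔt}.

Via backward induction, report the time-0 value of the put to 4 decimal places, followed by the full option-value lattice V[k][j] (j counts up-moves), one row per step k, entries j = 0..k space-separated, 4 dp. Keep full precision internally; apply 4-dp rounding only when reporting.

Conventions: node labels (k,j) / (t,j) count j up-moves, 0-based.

params: Δt=0.16725 u=1.21441 d=0.82345 q=0.46660 e^(-rΔt)=0.99416
t_8 payoffs: 87.0464 74.0070 54.7766 26.4160 0.0000 0.0000 0.0000 0.0000 0.0000
k=7: node(7,0) S=33.3521 payoff=81.1579 vs cont=80.4896 → 81.1579 [stop]  node(7,1) S=49.1872 payoff=65.3228 vs cont=64.6544 → 65.3228 [stop]  node(7,2) S=72.5407 payoff=41.9693 vs cont=41.3009 → 41.9693 [stop]  node(7,3) S=106.9821 payoff=7.5279 vs cont=14.0079 → 14.0079 [wait]  node(7,4) S=157.7759 payoff=0.0000 vs cont=0.0000 → 0.0000 [wait]  node(7,5) S=232.6860 payoff=0.0000 vs cont=0.0000 → 0.0000 [wait]  node(7,6) S=343.1624 payoff=0.0000 vs cont=0.0000 → 0.0000 [wait]  node(7,7) S=506.0917 payoff=0.0000 vs cont=0.0000 → 0.0000 [wait]
k=6: node(6,0) S=40.5030 payoff=74.0070 vs cont=73.3386 → 74.0070 [stop]  node(6,1) S=59.7334 payoff=54.7766 vs cont=54.1083 → 54.7766 [stop]  node(6,2) S=88.0940 payoff=26.4160 vs cont=28.7536 → 28.7536 [wait]  node(6,3) S=129.9200 payoff=0.0000 vs cont=7.4281 → 7.4281 [wait]  node(6,4) S=191.6044 payoff=0.0000 vs cont=0.0000 → 0.0000 [wait]  node(6,5) S=282.5758 payoff=0.0000 vs cont=0.0000 → 0.0000 [wait]  node(6,6) S=416.7393 payoff=0.0000 vs cont=0.0000 → 0.0000 [wait]
k=5: node(5,0) S=49.1872 payoff=65.3228 vs cont=64.6544 → 65.3228 [stop]  node(5,1) S=72.5407 payoff=41.9693 vs cont=42.3853 → 42.3853 [wait]  node(5,2) S=106.9821 payoff=7.5279 vs cont=18.6933 → 18.6933 [wait]  node(5,3) S=157.7759 payoff=0.0000 vs cont=3.9390 → 3.9390 [wait]  node(5,4) S=232.6860 payoff=0.0000 vs cont=0.0000 → 0.0000 [wait]  node(5,5) S=343.1624 payoff=0.0000 vs cont=0.0000 → 0.0000 [wait]
k=4: node(4,0) S=59.7334 payoff=54.7766 vs cont=54.3013 → 54.7766 [stop]  node(4,1) S=88.0940 payoff=26.4160 vs cont=31.1476 → 31.1476 [wait]  node(4,2) S=129.9200 payoff=0.0000 vs cont=11.7400 → 11.7400 [wait]  node(4,3) S=191.6044 payoff=0.0000 vs cont=2.0888 → 2.0888 [wait]  node(4,4) S=282.5758 payoff=0.0000 vs cont=0.0000 → 0.0000 [wait]
k=3: node(3,0) S=72.5407 payoff=41.9693 vs cont=43.4959 → 43.4959 [wait]  node(3,1) S=106.9821 payoff=7.5279 vs cont=21.9630 → 21.9630 [wait]  node(3,2) S=157.7759 payoff=0.0000 vs cont=7.1944 → 7.1944 [wait]  node(3,3) S=232.6860 payoff=0.0000 vs cont=1.1076 → 1.1076 [wait]
k=2: node(2,0) S=88.0940 payoff=26.4160 vs cont=33.2533 → 33.2533 [wait]  node(2,1) S=129.9200 payoff=0.0000 vs cont=14.9839 → 14.9839 [wait]  node(2,2) S=191.6044 payoff=0.0000 vs cont=4.3289 → 4.3289 [wait]
k=1: node(1,0) S=106.9821 payoff=7.5279 vs cont=24.5844 → 24.5844 [wait]  node(1,1) S=157.7759 payoff=0.0000 vs cont=9.9538 → 9.9538 [wait]
k=0: node(0,0) S=129.9200 payoff=0.0000 vs cont=17.6541 → 17.6541 [wait]

price = 17.6541
tree:
17.6541
24.5844 9.9538
33.2533 14.9839 4.3289
43.4959 21.9630 7.1944 1.1076
54.7766 31.1476 11.7400 2.0888 0.0000
65.3228 42.3853 18.6933 3.9390 0.0000 0.0000
74.0070 54.7766 28.7536 7.4281 0.0000 0.0000 0.0000
81.1579 65.3228 41.9693 14.0079 0.0000 0.0000 0.0000 0.0000
87.0464 74.0070 54.7766 26.4160 0.0000 0.0000 0.0000 0.0000 0.0000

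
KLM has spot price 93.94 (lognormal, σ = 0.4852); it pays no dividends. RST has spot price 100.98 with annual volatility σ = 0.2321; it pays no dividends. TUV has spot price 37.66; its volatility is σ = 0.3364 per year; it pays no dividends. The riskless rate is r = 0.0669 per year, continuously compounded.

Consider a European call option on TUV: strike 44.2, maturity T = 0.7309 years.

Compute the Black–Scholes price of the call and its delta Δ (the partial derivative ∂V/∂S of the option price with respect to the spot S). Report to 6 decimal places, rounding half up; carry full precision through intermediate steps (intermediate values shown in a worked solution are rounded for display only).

price = 2.678064
Δ = 0.404021

σ√T = 0.3364·√0.7309 = 0.287597
d₁ = (ln(S/K) + (r+σ²/2)T) / (σ√T) = (ln(37.66/44.2) + (0.0669+0.3364²/2)·0.7309) / 0.287597 = (-0.160126 + 0.090253) / 0.287597 = -0.242954
d₂ = d₁ − σ√T = -0.242954 − 0.287597 = -0.530551
e^{−rT} = 0.952279
N(d₁) = 0.404021,  N(d₂) = 0.297865
Call price V = S·N(d₁) − K·e^{−rT}·N(d₂) = 15.215414 − 12.537350 = 2.678064
Δ = N(d₁) = 0.404021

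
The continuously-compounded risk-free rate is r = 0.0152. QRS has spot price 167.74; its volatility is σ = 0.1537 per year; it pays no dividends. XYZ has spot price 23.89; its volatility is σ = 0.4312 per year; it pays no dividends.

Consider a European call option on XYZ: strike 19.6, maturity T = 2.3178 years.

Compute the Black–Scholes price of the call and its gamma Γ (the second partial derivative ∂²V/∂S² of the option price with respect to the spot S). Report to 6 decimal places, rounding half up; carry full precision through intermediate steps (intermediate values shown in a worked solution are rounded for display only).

price = 8.320951
Γ = 0.020140

σ√T = 0.4312·√2.3178 = 0.656473
d₁ = (ln(S/K) + (r+σ²/2)T) / (σ√T) = (ln(23.89/19.6) + (0.0152+0.4312²/2)·2.3178) / 0.656473 = (0.197930 + 0.250709) / 0.656473 = 0.683409
d₂ = d₁ − σ√T = 0.683409 − 0.656473 = 0.026936
e^{−rT} = 0.965383
N(d₁) = 0.752826,  N(d₂) = 0.510745
Call price V = S·N(d₁) − K·e^{−rT}·N(d₂) = 17.985006 − 9.664055 = 8.320951
φ(d₁) = (1/√(2π))·e^{−d₁²/2} = 0.315858
Γ = φ(d₁) / (S·σ·√T) = 0.020140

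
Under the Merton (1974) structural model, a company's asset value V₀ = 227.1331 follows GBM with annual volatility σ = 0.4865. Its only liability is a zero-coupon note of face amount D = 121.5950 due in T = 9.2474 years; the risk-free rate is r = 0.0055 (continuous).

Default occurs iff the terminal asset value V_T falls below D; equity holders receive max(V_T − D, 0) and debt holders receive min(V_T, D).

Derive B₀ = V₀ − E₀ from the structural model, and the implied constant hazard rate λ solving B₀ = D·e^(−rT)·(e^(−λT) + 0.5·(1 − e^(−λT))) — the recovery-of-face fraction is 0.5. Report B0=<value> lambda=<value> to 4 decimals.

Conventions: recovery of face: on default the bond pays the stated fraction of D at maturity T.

Equity is a call on the firm's assets struck at D = 121.5950:
d₁ = [ln(V₀/D) + (r + σ²/2)T] / (σ√T)
   = [ln(227.1331/121.5950) + (0.0055 + 0.5·0.4865²)·9.2474] / (0.4865·√9.2474)
   = [0.624840 + 1.145208] / 1.479424 = 1.196445
d₂ = d₁ − σ√T = 1.196445 − 1.479424 = -0.282980
N(d₁) = 0.884238,  N(d₂) = 0.388596,  e^(−rT) = 0.950411
E₀ = V₀·N(d₁) − D·e^(−rT)·N(d₂)
   = 227.1331·0.884238 − 121.5950·0.950411·0.388596 = 155.931597
B₀ = V₀ − E₀ = 227.1331 − 155.931597 = 71.201503
e^(−λT) = (B₀·e^(rT)/D − 0.5)/(1 − 0.5) = (71.2015·1.052176/121.5950 − 0.5)/0.5 = 0.23223047
λ = −ln(0.23223047)/9.2474 = 0.157885

B0=71.2015 lambda=0.1579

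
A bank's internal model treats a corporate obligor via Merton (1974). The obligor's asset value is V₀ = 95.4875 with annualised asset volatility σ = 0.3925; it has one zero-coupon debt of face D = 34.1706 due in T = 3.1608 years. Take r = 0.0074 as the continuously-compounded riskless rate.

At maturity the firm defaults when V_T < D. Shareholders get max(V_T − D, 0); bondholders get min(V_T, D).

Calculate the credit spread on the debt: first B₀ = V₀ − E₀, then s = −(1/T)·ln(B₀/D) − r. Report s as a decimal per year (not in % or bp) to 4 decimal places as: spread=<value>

spread=0.0105

Work the structural quantities from V₀ = 95.4875 against face 34.1706:
d₁ = [ln(V₀/D) + (r + σ²/2)T] / (σ√T)
   = [ln(95.4875/34.1706) + (0.0074 + 0.5·0.3925²)·3.1608] / (0.3925·√3.1608)
   = [1.027630 + 0.266860] / 0.697812 = 1.855071
d₂ = d₁ − σ√T = 1.855071 − 0.697812 = 1.157260
N(d₁) = 0.968207,  N(d₂) = 0.876417,  e^(−rT) = 0.976882
E₀ = V₀·N(d₁) − D·e^(−rT)·N(d₂)
   = 95.4875·0.968207 − 34.1706·0.976882·0.876417 = 63.196319
B₀ = V₀ − E₀ = 95.4875 − 63.196319 = 32.291181
spread = −(1/T)·ln(B₀/D) − r = −(1/3.1608)·ln(32.291181/34.1706) − 0.0074 = 0.01049783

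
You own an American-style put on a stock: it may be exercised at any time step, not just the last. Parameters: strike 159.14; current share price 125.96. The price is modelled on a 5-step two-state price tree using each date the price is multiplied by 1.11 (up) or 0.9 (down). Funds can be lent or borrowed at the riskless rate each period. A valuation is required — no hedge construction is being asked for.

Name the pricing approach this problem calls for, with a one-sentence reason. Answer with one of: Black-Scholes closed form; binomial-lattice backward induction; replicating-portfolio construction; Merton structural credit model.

Key observation: the put (strike 159.14 on spot 125.96) is American-style on a 5-step discrete price model, so the early-exercise decision at every node requires stepwise backward valuation — a closed form cannot price the exercise right.

framework: binomial-lattice backward induction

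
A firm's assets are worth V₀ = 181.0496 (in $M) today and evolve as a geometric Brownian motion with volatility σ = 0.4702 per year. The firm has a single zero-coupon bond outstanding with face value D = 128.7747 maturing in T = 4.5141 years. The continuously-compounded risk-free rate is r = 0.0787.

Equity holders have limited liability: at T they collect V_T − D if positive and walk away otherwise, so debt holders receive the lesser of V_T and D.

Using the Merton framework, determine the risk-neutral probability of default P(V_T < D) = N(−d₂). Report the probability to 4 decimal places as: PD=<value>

Equity is a call on the firm's assets struck at D = 128.7747:
d₁ = [ln(V₀/D) + (r + σ²/2)T] / (σ√T)
   = [ln(181.0496/128.7747) + (0.0787 + 0.5·0.4702²)·4.5141] / (0.4702·√4.5141)
   = [0.340707 + 0.854266] / 0.999006 = 1.196162
d₂ = d₁ − σ√T = 1.196162 − 0.999006 = 0.197155
risk-neutral PD = N(−d₂) = N(-0.197155) = 0.421853

PD=0.4219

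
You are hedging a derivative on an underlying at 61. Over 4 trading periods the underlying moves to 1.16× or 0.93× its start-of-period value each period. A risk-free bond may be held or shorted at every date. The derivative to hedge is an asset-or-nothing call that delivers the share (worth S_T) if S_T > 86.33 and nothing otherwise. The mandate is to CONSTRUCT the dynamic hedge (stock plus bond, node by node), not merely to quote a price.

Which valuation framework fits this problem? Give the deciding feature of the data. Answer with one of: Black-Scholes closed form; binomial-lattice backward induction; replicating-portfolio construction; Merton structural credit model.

framework: replicating-portfolio construction

Key observation: the deliverable is the dynamic trading strategy on the 4-step tree (spot 61, moves 1.16 and 0.93), so the valuation must go through the node-by-node replicating-portfolio solve.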